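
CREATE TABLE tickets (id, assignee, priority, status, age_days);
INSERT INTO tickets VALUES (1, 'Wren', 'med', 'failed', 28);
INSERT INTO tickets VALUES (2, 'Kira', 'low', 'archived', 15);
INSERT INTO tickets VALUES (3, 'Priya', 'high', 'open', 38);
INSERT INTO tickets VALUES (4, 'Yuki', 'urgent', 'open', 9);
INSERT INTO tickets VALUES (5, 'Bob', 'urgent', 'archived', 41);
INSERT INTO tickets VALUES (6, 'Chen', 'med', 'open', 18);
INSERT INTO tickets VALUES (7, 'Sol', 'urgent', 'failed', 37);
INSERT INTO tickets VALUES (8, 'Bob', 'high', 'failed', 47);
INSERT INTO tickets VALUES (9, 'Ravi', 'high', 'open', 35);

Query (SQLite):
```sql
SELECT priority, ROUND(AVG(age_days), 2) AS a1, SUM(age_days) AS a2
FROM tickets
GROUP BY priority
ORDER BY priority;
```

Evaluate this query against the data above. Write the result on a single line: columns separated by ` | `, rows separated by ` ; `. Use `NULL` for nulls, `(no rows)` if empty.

high | 40 | 120 ; low | 15 | 15 ; med | 23 | 46 ; urgent | 29 | 87

Group tickets by priority.
Per group compute: ROUND(AVG(age_days), 2), SUM(age_days).
  high: ids {3, 8, 9} → ROUND(AVG(age_days), 2)=40, SUM(age_days)=120
  low: ids {2} → ROUND(AVG(age_days), 2)=15, SUM(age_days)=15
  med: ids {1, 6} → ROUND(AVG(age_days), 2)=23, SUM(age_days)=46
  urgent: ids {4, 5, 7} → ROUND(AVG(age_days), 2)=29, SUM(age_days)=87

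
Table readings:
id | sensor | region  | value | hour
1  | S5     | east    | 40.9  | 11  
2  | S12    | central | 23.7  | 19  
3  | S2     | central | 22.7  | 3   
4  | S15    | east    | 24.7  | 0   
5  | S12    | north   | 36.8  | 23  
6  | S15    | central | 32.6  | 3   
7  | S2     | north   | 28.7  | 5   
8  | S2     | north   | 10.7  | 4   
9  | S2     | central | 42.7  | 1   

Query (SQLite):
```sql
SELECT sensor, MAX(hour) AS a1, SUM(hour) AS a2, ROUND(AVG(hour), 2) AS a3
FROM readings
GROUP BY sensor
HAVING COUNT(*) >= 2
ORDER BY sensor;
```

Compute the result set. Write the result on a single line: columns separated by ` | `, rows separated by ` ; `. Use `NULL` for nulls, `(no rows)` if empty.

Group readings by sensor.
Per group compute: MAX(hour), SUM(hour), ROUND(AVG(hour), 2).
HAVING: drop groups with fewer than 2 rows.
  S12: ids {2, 5} → MAX(hour)=23, SUM(hour)=42, ROUND(AVG(hour), 2)=21
  S15: ids {4, 6} → MAX(hour)=3, SUM(hour)=3, ROUND(AVG(hour), 2)=1.5
  S2: ids {3, 7, 8, 9} → MAX(hour)=5, SUM(hour)=13, ROUND(AVG(hour), 2)=3.25
  S5: ids {1} → MAX(hour)=11, SUM(hour)=11, ROUND(AVG(hour), 2)=11

S12 | 23 | 42 | 21 ; S15 | 3 | 3 | 1.5 ; S2 | 5 | 13 | 3.25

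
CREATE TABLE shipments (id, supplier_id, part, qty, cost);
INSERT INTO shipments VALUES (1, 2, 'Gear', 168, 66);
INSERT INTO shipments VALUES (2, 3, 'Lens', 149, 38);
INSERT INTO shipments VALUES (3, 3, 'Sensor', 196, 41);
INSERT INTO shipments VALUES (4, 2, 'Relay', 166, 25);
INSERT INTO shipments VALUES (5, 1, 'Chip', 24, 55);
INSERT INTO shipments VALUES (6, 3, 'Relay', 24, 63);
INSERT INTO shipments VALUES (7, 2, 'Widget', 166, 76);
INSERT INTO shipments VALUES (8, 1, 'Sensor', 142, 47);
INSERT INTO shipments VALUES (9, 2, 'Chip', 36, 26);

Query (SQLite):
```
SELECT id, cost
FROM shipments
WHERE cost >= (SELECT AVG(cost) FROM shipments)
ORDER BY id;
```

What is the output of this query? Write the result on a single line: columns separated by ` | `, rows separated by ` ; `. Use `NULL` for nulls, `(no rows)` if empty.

1 | 66 ; 5 | 55 ; 6 | 63 ; 7 | 76

Scalar subquery: AVG(cost) over all shipments rows = 48.555556 (≈; comparison uses full precision).
Keep rows where cost >= that value.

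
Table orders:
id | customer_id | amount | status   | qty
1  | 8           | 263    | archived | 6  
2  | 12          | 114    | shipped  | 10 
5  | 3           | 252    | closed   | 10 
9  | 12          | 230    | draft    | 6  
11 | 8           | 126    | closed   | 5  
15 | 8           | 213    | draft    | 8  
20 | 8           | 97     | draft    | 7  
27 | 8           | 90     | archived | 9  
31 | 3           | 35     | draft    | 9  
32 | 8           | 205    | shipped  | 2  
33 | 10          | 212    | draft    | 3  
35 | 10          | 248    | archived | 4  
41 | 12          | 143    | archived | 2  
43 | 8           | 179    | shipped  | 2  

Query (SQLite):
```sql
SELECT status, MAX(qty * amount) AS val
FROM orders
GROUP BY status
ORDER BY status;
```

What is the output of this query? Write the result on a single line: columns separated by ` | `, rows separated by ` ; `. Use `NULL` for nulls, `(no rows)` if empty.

archived | 1578 ; closed | 2520 ; draft | 1704 ; shipped | 1140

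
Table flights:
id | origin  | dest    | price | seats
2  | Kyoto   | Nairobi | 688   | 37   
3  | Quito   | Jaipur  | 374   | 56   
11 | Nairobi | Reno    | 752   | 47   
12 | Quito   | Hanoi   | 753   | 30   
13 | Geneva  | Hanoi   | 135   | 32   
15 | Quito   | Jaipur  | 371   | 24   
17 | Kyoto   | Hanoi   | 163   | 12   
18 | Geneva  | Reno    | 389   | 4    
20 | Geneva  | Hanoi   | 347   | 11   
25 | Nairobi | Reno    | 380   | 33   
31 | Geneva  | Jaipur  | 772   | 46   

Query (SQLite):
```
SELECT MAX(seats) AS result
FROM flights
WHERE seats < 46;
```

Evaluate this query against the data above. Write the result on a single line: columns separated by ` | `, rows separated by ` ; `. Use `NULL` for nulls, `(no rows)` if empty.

Rows where seats < 46 → seats values: [37, 30, 32, 24, 12, 4, 11, 33].
MAX of non-NULL values = 37.

37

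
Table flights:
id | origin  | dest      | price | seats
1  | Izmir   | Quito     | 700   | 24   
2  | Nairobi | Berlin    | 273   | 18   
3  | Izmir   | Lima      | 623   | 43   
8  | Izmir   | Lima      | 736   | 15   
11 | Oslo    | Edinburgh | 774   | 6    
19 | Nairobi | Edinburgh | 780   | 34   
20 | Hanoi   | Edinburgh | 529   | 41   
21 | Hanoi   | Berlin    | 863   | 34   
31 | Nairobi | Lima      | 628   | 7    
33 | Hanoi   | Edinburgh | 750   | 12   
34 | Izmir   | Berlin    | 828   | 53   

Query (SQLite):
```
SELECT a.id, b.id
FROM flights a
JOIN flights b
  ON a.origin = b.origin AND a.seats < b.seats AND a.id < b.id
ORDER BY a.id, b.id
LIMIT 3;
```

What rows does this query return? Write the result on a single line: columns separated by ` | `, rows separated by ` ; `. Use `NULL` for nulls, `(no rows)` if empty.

1 | 3 ; 1 | 34 ; 2 | 19

Pairs (a,b) with same origin, a.seats < b.seats, a.id < b.id.
origin groups: Hanoi:{20,21,33} Izmir:{1,3,8,34} Nairobi:{2,19,31} Oslo:{11}
Ordered by (a.id, b.id); first 3.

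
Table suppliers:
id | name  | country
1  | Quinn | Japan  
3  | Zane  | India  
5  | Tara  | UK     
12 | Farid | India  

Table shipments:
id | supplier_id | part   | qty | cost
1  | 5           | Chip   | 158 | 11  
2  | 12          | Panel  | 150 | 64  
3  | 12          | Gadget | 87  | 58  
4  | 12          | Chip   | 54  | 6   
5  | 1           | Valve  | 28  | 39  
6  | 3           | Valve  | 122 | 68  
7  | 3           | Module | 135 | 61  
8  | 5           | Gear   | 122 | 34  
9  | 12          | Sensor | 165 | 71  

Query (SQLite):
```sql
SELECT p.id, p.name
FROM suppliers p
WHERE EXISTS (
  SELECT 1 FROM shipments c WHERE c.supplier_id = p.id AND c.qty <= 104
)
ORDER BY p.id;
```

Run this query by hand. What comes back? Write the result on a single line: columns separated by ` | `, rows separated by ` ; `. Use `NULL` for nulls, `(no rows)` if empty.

For each suppliers row, check whether any shipments with matching supplier_id has qty <= 104.
Keep rows where that is true.

1 | Quinn ; 12 | Farid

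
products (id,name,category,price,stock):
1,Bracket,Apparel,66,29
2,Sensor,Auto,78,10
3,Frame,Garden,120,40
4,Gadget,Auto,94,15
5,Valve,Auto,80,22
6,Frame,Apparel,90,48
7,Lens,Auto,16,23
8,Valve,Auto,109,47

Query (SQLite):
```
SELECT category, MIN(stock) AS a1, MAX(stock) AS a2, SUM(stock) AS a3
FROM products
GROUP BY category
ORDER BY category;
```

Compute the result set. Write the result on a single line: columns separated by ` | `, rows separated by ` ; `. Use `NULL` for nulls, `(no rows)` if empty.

Apparel | 29 | 48 | 77 ; Auto | 10 | 47 | 117 ; Garden | 40 | 40 | 40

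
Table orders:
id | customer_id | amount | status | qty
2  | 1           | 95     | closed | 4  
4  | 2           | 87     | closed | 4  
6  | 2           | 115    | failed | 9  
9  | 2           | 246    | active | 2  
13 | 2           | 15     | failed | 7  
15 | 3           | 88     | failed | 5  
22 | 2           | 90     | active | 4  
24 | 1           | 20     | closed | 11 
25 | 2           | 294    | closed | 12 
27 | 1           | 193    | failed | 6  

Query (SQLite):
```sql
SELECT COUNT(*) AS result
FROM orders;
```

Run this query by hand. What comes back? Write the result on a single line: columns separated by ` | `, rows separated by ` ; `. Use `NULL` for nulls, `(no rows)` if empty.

All amount values: [95, 87, 115, 246, 15, 88, 90, 20, 294, 193].
COUNT(*) counts rows → 10.

10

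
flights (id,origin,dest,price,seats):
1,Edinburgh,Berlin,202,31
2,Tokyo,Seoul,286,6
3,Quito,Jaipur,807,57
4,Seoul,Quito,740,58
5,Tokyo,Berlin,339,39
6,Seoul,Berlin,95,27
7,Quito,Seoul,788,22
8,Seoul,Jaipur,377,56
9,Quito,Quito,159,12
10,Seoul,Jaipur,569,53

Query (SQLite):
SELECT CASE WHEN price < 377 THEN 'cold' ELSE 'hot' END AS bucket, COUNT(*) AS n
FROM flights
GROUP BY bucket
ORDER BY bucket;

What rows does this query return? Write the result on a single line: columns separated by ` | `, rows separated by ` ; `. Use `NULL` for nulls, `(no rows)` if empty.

cold | 5 ; hot | 5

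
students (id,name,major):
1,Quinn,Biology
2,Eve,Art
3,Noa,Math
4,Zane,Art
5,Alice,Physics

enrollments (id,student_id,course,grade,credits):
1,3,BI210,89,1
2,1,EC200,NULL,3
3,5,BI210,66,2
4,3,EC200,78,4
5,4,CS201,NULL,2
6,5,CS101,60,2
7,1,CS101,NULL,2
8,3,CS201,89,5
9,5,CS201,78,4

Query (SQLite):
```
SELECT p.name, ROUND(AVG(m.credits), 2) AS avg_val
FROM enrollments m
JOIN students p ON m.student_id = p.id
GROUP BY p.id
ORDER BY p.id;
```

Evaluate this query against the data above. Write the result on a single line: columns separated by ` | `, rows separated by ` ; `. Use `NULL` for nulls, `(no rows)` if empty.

Join each enrollments row to its students via student_id.
Group joined rows by students.id; compute ROUND(AVG(m.credits), 2) per group.
  1: ids {2, 7} → ROUND(AVG(m.credits), 2)=2.5
  3: ids {1, 4, 8} → ROUND(AVG(m.credits), 2)=3.33
  4: ids {5} → ROUND(AVG(m.credits), 2)=2
  5: ids {3, 6, 9} → ROUND(AVG(m.credits), 2)=2.67

Quinn | 2.5 ; Noa | 3.33 ; Zane | 2 ; Alice | 2.67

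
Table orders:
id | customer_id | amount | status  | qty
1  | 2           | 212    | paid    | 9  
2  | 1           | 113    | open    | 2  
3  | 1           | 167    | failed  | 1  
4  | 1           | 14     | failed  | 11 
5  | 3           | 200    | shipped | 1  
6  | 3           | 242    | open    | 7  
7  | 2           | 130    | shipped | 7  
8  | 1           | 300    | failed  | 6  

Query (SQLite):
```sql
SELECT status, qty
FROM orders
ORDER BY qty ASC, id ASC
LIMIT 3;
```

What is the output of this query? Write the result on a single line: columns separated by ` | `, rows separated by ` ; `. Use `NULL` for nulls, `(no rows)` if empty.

failed | 1 ; shipped | 1 ; open | 2

Sort by qty asc, tiebreak id asc: (1, id=3), (1, id=5), (2, id=2), (6, id=8), (7, id=6), (7, id=7) …. Take first 3.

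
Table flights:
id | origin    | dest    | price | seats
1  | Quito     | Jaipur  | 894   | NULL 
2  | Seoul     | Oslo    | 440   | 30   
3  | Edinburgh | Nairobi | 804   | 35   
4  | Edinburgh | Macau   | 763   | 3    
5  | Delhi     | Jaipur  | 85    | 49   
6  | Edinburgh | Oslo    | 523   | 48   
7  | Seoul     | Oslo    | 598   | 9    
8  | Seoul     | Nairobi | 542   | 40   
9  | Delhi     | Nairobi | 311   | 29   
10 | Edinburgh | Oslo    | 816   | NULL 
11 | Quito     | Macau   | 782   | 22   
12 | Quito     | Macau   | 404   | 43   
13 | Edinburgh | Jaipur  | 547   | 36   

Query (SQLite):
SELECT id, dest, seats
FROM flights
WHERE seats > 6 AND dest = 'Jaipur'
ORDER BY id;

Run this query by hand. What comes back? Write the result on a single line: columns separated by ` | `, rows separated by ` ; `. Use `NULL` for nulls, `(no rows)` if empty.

seats > 6: ids {2, 3, 5, 6, 7, 8, 9, 11, 12, 13}
dest = 'Jaipur': ids {1, 5, 13}
Combine with AND.

5 | Jaipur | 49 ; 13 | Jaipur | 36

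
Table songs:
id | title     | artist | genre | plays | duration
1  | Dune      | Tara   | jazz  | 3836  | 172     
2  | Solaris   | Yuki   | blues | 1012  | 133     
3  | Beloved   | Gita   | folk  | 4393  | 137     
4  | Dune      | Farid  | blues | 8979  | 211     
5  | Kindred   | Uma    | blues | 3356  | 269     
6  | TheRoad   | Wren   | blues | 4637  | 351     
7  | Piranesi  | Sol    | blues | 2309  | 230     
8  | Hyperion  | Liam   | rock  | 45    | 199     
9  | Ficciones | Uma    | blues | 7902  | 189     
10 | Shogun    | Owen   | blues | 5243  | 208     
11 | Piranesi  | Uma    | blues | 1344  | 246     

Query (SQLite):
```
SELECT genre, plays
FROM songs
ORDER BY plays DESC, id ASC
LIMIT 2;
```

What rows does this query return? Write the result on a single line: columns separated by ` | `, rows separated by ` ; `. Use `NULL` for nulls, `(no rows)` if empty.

Sort by plays desc, tiebreak id asc: (8979, id=4), (7902, id=9), (5243, id=10), (4637, id=6), (4393, id=3) …. Take first 2.

blues | 8979 ; blues | 7902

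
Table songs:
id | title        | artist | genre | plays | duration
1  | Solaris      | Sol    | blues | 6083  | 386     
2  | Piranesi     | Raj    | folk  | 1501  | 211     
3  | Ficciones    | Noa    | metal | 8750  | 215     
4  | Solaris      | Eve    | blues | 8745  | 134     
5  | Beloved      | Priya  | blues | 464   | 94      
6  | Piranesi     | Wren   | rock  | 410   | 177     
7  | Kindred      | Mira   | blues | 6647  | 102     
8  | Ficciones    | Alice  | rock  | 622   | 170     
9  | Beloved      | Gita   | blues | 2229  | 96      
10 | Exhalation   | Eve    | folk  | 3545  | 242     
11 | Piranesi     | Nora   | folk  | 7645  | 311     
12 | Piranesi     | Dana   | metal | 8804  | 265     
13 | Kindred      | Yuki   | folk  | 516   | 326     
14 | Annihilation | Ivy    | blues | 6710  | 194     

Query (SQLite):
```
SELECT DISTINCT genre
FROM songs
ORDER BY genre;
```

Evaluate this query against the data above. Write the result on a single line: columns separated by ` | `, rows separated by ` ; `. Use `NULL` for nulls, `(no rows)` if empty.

Collect distinct genre values from songs.

blues ; folk ; metal ; rock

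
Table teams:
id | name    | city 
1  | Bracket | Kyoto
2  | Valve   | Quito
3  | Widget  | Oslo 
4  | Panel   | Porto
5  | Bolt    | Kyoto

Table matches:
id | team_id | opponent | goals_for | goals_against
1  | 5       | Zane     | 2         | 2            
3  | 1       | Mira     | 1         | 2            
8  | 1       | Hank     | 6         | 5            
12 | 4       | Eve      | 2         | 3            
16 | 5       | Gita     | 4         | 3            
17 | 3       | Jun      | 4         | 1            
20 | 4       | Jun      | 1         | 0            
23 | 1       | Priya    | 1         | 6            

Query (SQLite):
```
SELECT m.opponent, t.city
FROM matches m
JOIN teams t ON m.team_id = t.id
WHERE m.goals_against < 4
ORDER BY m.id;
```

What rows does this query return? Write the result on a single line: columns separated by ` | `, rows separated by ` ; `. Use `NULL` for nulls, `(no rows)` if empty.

Each matches row matches the teams row where team_id = teams.id.
Then keep rows with m.goals_against < 4.

Zane | Kyoto ; Mira | Kyoto ; Eve | Porto ; Gita | Kyoto ; Jun | Oslo ; Jun | Porto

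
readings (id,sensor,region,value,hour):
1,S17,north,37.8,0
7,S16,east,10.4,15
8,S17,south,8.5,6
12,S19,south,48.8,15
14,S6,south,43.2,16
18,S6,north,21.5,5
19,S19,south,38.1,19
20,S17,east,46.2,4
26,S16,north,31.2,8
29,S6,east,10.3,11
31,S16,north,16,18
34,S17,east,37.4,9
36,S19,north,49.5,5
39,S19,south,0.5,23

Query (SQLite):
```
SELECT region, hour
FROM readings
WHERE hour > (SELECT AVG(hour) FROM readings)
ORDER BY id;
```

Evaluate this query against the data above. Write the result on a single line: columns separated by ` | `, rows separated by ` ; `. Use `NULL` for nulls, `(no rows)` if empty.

east | 15 ; south | 15 ; south | 16 ; south | 19 ; north | 18 ; south | 23

Scalar subquery: AVG(hour) over all readings rows = 11.0.
Keep rows where hour > that value.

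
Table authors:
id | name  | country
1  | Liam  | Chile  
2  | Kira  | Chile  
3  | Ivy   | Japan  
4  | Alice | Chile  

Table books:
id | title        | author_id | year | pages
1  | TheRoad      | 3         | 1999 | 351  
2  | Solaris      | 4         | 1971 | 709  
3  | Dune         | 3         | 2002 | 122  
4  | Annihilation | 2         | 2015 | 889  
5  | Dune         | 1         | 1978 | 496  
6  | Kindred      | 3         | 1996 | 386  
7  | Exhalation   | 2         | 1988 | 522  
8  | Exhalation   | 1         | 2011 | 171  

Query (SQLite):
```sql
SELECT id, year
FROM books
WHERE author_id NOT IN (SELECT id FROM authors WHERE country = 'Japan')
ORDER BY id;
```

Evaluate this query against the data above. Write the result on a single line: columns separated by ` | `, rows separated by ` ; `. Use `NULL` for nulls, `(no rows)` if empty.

2 | 1971 ; 4 | 2015 ; 5 | 1978 ; 7 | 1988 ; 8 | 2011

Inner query: authors.id where country = 'Japan'.
Outer: keep books rows whose author_id is not in that set.
Inner query → {3}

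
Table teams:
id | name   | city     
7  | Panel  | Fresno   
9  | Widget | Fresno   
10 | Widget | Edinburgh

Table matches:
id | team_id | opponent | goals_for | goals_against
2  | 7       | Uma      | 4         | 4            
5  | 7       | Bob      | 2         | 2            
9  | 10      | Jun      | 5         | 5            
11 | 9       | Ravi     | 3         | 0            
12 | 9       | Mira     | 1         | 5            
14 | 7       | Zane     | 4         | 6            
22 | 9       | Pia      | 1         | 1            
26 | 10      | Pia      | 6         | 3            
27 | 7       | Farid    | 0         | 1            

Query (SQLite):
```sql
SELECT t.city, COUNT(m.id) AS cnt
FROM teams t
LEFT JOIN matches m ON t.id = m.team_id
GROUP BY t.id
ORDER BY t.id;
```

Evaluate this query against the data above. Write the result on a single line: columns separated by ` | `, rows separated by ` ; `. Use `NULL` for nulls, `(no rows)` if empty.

Fresno | 4 ; Fresno | 3 ; Edinburgh | 2

LEFT JOIN keeps every teams row; unmatched ones get NULL for matches columns.
Group by teams.id and compute COUNT(m.id). COUNT(col) of an all-NULL group is 0.
  7: ids {2, 5, 14, 27} → COUNT(m.id)=4
  9: ids {11, 12, 22} → COUNT(m.id)=3
  10: ids {9, 26} → COUNT(m.id)=2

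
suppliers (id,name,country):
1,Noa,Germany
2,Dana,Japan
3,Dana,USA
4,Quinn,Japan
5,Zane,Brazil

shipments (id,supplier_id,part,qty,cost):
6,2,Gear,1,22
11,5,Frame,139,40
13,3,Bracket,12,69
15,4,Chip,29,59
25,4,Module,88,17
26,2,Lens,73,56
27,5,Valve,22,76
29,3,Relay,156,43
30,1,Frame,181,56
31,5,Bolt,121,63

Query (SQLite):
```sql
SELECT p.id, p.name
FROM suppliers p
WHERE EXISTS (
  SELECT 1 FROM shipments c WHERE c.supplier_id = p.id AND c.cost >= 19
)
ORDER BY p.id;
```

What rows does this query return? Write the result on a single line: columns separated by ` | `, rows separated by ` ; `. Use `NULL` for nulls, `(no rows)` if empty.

For each suppliers row, check whether any shipments with matching supplier_id has cost >= 19.
Keep rows where that is true.

1 | Noa ; 2 | Dana ; 3 | Dana ; 4 | Quinn ; 5 | Zane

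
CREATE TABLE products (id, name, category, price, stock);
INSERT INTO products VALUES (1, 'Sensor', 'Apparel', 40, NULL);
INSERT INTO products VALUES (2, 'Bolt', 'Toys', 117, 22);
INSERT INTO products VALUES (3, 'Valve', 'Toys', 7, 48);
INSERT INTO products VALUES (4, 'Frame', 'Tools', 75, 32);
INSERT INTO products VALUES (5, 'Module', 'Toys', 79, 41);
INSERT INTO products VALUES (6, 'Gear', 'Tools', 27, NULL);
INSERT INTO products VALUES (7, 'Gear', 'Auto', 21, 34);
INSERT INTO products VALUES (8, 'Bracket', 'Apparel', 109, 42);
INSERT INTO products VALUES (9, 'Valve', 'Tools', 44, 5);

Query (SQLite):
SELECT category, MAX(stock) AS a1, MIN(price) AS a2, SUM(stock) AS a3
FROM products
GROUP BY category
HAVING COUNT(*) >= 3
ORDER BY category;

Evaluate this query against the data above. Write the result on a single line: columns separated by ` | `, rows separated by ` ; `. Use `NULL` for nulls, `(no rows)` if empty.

Tools | 32 | 27 | 37 ; Toys | 48 | 7 | 111

Group products by category.
Per group compute: MAX(stock), MIN(price), SUM(stock).
HAVING: drop groups with fewer than 3 rows.
  Apparel: ids {1, 8} → MAX(stock)=42, MIN(price)=40, SUM(stock)=42
  Auto: ids {7} → MAX(stock)=34, MIN(price)=21, SUM(stock)=34
  Tools: ids {4, 6, 9} → MAX(stock)=32, MIN(price)=27, SUM(stock)=37
  Toys: ids {2, 3, 5} → MAX(stock)=48, MIN(price)=7, SUM(stock)=111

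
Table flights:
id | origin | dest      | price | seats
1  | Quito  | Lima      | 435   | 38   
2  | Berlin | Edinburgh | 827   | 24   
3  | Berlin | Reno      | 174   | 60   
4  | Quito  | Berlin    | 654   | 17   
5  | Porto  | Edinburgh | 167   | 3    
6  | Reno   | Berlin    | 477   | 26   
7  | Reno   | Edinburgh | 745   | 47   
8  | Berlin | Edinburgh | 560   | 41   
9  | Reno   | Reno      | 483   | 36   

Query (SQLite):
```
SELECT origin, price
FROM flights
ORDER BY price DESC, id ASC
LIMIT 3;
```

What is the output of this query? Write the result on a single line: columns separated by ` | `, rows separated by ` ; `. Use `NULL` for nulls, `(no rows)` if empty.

Berlin | 827 ; Reno | 745 ; Quito | 654

Sort by price desc, tiebreak id asc: (827, id=2), (745, id=7), (654, id=4), (560, id=8), (483, id=9), (477, id=6) …. Take first 3.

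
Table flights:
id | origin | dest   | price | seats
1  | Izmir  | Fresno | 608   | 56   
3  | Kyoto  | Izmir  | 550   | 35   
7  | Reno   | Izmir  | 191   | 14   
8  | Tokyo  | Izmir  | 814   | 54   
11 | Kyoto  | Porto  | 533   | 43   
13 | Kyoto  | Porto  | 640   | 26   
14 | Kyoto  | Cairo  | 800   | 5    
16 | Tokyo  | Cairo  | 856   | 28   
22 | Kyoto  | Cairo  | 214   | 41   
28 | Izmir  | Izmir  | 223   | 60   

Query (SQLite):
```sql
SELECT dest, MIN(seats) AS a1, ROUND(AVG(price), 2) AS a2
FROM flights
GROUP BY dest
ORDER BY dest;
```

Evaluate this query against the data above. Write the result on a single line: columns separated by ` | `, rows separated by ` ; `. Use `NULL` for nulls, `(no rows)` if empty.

Cairo | 5 | 623.33 ; Fresno | 56 | 608 ; Izmir | 14 | 444.5 ; Porto | 26 | 586.5

Group flights by dest.
Per group compute: MIN(seats), ROUND(AVG(price), 2).
  Cairo: ids {14, 16, 22} → MIN(seats)=5, ROUND(AVG(price), 2)=623.33
  Fresno: ids {1} → MIN(seats)=56, ROUND(AVG(price), 2)=608
  Izmir: ids {3, 7, 8, 28} → MIN(seats)=14, ROUND(AVG(price), 2)=444.5
  Porto: ids {11, 13} → MIN(seats)=26, ROUND(AVG(price), 2)=586.5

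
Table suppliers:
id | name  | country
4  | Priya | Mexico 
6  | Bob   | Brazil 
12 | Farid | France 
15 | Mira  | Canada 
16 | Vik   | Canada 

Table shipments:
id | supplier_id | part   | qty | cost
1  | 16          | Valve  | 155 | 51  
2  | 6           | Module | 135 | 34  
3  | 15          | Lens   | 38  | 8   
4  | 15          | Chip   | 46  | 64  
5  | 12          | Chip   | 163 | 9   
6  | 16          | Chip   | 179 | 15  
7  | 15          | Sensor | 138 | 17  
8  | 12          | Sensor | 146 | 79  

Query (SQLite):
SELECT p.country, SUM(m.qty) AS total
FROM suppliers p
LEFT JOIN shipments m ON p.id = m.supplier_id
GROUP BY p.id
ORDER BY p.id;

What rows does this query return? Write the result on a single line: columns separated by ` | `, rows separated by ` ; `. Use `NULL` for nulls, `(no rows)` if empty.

LEFT JOIN keeps every suppliers row; unmatched ones get NULL for shipments columns.
Group by suppliers.id and compute SUM(m.qty). SUM over an all-NULL group is NULL.
  4: ids {—} → SUM(m.qty)=NULL
  6: ids {2} → SUM(m.qty)=135
  12: ids {5, 8} → SUM(m.qty)=309
  15: ids {3, 4, 7} → SUM(m.qty)=222
  16: ids {1, 6} → SUM(m.qty)=334

Mexico | NULL ; Brazil | 135 ; France | 309 ; Canada | 222 ; Canada | 334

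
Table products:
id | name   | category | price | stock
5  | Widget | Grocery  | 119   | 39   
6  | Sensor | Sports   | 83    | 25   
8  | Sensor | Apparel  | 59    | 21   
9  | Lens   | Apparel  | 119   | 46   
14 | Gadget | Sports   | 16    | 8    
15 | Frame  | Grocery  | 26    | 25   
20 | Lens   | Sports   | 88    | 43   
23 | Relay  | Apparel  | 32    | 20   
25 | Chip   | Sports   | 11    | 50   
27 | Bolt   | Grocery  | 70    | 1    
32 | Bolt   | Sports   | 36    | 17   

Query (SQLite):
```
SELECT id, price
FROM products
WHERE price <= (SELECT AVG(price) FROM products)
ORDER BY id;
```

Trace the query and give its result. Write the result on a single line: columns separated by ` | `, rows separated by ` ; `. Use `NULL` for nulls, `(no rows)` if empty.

8 | 59 ; 14 | 16 ; 15 | 26 ; 23 | 32 ; 25 | 11 ; 32 | 36

Scalar subquery: AVG(price) over all products rows = 59.909091 (≈; comparison uses full precision).
Keep rows where price <= that value.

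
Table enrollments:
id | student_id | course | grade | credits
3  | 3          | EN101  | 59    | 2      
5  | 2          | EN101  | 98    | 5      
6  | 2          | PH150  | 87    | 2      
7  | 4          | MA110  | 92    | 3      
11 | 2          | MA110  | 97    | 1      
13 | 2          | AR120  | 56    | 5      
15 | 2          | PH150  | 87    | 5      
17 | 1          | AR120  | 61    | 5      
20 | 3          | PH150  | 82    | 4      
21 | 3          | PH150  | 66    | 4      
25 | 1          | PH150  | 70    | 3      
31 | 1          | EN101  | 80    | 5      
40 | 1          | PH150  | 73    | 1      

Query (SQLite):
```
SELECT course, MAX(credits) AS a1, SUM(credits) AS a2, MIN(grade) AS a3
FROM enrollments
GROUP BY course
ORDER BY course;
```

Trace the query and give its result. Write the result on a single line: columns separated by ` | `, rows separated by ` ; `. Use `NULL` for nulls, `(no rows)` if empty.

Group enrollments by course.
Per group compute: MAX(credits), SUM(credits), MIN(grade).
  AR120: ids {13, 17} → MAX(credits)=5, SUM(credits)=10, MIN(grade)=56
  EN101: ids {3, 5, 31} → MAX(credits)=5, SUM(credits)=12, MIN(grade)=59
  MA110: ids {7, 11} → MAX(credits)=3, SUM(credits)=4, MIN(grade)=92
  PH150: ids {6, 15, 20, 21, 25, 40} → MAX(credits)=5, SUM(credits)=19, MIN(grade)=66

AR120 | 5 | 10 | 56 ; EN101 | 5 | 12 | 59 ; MA110 | 3 | 4 | 92 ; PH150 | 5 | 19 | 66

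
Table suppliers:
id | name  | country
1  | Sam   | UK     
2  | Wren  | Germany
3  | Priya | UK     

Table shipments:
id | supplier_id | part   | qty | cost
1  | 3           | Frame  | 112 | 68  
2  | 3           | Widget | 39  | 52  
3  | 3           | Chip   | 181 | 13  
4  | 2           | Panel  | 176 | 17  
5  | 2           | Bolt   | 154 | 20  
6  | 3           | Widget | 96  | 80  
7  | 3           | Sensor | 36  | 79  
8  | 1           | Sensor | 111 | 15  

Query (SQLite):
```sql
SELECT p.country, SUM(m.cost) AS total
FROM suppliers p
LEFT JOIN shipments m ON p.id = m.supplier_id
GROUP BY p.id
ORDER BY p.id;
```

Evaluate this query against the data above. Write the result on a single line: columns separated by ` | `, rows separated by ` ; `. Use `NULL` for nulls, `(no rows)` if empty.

UK | 15 ; Germany | 37 ; UK | 292

LEFT JOIN keeps every suppliers row; unmatched ones get NULL for shipments columns.
Group by suppliers.id and compute SUM(m.cost). SUM over an all-NULL group is NULL.
  1: ids {8} → SUM(m.cost)=15
  2: ids {4, 5} → SUM(m.cost)=37
  3: ids {1, 2, 3, 6, 7} → SUM(m.cost)=292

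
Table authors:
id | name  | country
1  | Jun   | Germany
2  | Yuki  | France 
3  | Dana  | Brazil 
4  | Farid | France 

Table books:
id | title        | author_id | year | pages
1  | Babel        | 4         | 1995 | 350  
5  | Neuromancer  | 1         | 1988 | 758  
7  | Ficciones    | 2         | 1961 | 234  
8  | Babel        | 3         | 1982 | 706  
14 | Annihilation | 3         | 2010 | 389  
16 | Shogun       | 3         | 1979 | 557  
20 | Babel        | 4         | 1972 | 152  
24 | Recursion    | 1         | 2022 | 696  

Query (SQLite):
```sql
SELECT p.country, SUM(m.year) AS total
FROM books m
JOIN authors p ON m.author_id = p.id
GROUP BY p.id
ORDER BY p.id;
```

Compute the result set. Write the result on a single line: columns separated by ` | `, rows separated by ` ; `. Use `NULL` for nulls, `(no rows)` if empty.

Join each books row to its authors via author_id.
Group joined rows by authors.id; compute SUM(m.year) per group.
  1: ids {5, 24} → SUM(m.year)=4010
  2: ids {7} → SUM(m.year)=1961
  3: ids {8, 14, 16} → SUM(m.year)=5971
  4: ids {1, 20} → SUM(m.year)=3967

Germany | 4010 ; France | 1961 ; Brazil | 5971 ; France | 3967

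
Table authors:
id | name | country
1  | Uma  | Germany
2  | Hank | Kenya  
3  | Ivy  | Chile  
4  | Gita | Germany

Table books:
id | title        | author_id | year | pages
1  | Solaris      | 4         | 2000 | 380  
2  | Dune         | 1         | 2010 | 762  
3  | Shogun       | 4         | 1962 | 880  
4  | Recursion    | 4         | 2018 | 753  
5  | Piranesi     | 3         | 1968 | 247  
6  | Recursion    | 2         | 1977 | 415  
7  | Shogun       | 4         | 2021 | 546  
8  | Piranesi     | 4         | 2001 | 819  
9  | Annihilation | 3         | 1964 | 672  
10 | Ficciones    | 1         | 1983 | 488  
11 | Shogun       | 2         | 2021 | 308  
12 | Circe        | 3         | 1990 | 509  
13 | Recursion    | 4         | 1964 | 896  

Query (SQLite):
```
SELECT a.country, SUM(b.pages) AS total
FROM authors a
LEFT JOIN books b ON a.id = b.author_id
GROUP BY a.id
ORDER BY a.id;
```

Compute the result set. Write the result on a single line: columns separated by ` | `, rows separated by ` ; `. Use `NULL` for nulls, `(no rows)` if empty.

LEFT JOIN keeps every authors row; unmatched ones get NULL for books columns.
Group by authors.id and compute SUM(b.pages). SUM over an all-NULL group is NULL.
  1: ids {2, 10} → SUM(b.pages)=1250
  2: ids {6, 11} → SUM(b.pages)=723
  3: ids {5, 9, 12} → SUM(b.pages)=1428
  4: ids {1, 3, 4, 7, 8, 13} → SUM(b.pages)=4274

Germany | 1250 ; Kenya | 723 ; Chile | 1428 ; Germany | 4274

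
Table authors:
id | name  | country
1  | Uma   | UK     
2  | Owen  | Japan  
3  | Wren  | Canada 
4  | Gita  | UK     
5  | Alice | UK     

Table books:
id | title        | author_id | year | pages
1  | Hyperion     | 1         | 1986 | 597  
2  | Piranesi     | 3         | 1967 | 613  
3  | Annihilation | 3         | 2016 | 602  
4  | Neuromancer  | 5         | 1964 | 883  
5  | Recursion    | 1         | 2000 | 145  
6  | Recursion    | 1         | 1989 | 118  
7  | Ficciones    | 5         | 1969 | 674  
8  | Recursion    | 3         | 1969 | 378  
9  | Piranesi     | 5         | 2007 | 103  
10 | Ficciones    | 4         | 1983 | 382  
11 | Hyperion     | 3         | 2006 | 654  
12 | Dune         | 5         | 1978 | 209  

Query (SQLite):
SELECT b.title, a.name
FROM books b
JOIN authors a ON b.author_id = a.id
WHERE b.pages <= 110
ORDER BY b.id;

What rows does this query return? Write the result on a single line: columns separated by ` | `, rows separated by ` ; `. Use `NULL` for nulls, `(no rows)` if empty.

Piranesi | Alice

Each books row matches the authors row where author_id = authors.id.
Then keep rows with b.pages <= 110.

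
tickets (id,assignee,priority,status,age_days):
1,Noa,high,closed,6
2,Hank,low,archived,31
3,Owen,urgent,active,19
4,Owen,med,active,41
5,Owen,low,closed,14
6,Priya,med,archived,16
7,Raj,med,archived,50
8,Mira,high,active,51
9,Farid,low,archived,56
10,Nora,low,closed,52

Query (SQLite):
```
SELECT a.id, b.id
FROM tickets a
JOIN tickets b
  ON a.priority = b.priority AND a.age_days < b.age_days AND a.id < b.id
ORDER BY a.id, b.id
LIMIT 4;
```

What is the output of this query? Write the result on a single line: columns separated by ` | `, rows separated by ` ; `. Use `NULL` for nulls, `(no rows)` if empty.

1 | 8 ; 2 | 9 ; 2 | 10 ; 4 | 7

Pairs (a,b) with same priority, a.age_days < b.age_days, a.id < b.id.
priority groups: high:{1,8} low:{2,5,9,10} med:{4,6,7} urgent:{3}
Ordered by (a.id, b.id); first 4.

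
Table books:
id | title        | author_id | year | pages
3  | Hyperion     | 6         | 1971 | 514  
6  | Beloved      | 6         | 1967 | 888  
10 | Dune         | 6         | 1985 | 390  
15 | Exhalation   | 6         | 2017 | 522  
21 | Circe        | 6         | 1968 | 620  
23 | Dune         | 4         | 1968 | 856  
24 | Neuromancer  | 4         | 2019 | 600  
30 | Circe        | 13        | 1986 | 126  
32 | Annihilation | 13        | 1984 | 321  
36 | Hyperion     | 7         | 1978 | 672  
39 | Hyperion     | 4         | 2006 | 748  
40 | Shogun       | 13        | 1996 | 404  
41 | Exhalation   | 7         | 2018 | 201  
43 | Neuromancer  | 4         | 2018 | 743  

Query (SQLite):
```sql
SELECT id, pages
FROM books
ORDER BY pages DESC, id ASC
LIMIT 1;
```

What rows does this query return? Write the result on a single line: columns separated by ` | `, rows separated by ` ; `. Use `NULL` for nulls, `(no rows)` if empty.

6 | 888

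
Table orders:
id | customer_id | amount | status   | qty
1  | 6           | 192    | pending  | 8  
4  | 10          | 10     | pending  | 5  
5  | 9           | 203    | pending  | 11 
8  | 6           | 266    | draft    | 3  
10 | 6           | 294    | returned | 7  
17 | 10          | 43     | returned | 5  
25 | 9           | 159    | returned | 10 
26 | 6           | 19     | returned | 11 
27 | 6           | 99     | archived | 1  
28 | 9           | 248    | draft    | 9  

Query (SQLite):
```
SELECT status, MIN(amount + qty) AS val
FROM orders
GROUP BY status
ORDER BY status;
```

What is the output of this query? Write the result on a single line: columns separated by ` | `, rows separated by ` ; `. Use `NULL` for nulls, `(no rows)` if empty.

For each row compute amount + qty.
Group by status; take MIN of the expression per group.
  archived: ids {27} → MIN(amount + qty)=100
  draft: ids {8, 28} → MIN(amount + qty)=257
  pending: ids {1, 4, 5} → MIN(amount + qty)=15
  returned: ids {10, 17, 25, 26} → MIN(amount + qty)=30

archived | 100 ; draft | 257 ; pending | 15 ; returned | 30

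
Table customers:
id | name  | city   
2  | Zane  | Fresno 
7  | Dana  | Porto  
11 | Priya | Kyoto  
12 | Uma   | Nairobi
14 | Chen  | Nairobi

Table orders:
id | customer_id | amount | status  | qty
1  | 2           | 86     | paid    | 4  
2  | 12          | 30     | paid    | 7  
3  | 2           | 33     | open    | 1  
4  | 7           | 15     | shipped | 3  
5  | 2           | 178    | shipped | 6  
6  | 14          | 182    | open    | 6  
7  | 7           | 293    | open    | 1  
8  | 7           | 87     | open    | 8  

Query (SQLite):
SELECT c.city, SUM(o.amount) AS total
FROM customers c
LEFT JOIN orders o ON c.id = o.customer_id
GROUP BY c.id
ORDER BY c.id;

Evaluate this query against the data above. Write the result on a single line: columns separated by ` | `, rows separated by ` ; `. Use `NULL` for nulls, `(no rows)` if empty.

Fresno | 297 ; Porto | 395 ; Kyoto | NULL ; Nairobi | 30 ; Nairobi | 182

LEFT JOIN keeps every customers row; unmatched ones get NULL for orders columns.
Group by customers.id and compute SUM(o.amount). SUM over an all-NULL group is NULL.
  2: ids {1, 3, 5} → SUM(o.amount)=297
  7: ids {4, 7, 8} → SUM(o.amount)=395
  11: ids {—} → SUM(o.amount)=NULL
  12: ids {2} → SUM(o.amount)=30
  14: ids {6} → SUM(o.amount)=182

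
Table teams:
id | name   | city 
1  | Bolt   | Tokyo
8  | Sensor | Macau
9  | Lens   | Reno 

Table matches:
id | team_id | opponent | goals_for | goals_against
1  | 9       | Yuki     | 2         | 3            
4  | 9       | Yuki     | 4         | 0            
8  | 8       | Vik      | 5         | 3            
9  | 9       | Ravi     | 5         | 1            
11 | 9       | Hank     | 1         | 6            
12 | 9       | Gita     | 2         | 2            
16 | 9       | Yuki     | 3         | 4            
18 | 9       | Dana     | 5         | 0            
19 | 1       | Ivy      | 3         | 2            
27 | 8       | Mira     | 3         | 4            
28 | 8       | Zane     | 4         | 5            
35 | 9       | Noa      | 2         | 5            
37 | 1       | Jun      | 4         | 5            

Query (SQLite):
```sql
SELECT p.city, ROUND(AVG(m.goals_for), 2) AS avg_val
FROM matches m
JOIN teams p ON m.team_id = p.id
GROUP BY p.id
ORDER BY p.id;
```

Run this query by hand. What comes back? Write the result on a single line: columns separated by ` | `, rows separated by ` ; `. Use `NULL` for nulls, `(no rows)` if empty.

Join each matches row to its teams via team_id.
Group joined rows by teams.id; compute ROUND(AVG(m.goals_for), 2) per group.
  1: ids {19, 37} → ROUND(AVG(m.goals_for), 2)=3.5
  8: ids {8, 27, 28} → ROUND(AVG(m.goals_for), 2)=4
  9: ids {1, 4, 9, 11, 12, 16, 18, 35} → ROUND(AVG(m.goals_for), 2)=3

Tokyo | 3.5 ; Macau | 4 ; Reno | 3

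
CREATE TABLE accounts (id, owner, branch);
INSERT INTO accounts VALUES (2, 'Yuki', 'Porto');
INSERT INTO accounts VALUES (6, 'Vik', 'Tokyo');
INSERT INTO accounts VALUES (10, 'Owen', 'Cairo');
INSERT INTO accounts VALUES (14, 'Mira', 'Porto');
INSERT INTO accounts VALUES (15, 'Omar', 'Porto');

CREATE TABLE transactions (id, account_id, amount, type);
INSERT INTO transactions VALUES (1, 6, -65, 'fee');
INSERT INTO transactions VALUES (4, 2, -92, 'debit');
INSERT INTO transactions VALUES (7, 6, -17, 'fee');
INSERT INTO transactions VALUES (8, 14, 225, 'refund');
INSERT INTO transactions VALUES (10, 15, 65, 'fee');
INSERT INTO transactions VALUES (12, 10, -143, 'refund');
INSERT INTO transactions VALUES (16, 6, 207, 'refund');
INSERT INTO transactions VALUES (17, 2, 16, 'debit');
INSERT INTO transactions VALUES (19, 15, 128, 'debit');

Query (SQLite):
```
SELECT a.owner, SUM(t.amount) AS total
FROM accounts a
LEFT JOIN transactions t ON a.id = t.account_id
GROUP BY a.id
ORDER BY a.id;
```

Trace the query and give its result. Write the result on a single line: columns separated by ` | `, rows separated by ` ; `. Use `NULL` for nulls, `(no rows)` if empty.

LEFT JOIN keeps every accounts row; unmatched ones get NULL for transactions columns.
Group by accounts.id and compute SUM(t.amount). SUM over an all-NULL group is NULL.
  2: ids {4, 17} → SUM(t.amount)=-76
  6: ids {1, 7, 16} → SUM(t.amount)=125
  10: ids {12} → SUM(t.amount)=-143
  14: ids {8} → SUM(t.amount)=225
  15: ids {10, 19} → SUM(t.amount)=193

Yuki | -76 ; Vik | 125 ; Owen | -143 ; Mira | 225 ; Omar | 193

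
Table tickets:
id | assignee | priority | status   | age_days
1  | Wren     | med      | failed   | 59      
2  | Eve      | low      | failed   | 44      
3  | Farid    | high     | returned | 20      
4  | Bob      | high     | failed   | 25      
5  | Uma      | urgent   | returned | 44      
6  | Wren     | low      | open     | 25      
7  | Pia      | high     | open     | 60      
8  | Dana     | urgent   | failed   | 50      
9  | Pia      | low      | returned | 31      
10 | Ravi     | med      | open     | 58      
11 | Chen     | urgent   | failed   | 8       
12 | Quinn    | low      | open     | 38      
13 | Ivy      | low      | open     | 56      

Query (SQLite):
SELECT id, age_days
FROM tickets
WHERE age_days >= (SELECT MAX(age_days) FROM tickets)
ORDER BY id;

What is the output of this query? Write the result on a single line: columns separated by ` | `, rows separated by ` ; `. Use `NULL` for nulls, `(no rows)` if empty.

7 | 60

Scalar subquery: MAX(age_days) over all tickets rows = 60.
Keep rows where age_days >= that value.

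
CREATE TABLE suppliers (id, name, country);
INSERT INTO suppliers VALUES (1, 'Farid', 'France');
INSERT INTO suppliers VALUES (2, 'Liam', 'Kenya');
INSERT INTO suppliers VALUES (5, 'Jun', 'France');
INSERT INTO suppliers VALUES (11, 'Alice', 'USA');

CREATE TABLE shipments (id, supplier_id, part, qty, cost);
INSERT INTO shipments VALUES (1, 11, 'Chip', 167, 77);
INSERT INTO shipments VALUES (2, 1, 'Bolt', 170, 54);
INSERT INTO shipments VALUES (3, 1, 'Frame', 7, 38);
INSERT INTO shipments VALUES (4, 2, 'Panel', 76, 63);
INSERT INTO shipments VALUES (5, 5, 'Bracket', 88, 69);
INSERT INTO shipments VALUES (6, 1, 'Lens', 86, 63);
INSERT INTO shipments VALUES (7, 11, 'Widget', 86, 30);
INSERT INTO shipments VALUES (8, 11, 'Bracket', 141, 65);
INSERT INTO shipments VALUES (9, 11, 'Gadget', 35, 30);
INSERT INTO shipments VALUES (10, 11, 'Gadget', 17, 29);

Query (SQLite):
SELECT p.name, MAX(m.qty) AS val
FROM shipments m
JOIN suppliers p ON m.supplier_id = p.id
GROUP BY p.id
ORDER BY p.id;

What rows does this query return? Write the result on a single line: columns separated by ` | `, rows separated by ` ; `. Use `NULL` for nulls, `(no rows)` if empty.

Farid | 170 ; Liam | 76 ; Jun | 88 ; Alice | 167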